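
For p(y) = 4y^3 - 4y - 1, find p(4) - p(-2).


p(4) = 239
p(-2) = -25
p(4) - p(-2) = 239 + 25 = 264


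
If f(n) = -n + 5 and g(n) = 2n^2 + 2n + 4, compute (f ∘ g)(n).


Substitute g(n) into f:
f(g(n)) = -1*(2n^2 + 2n + 4) + 5
Expand and combine: -2n^2 - 2n + 1


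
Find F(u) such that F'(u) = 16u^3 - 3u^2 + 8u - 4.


Reverse power rule on each term:
  ∫ 16u^3 du = 4u^4
  ∫ -3u^2 du = -u^3
  ∫ 8u du = 4u^2
  ∫ -4 du = -4u
F(u) = 4u^4 - u^3 + 4u^2 - 4u + C


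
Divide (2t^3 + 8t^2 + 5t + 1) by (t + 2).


(2t^3 + 8t^2 + 5t + 1) / (t + 2)
Step 1: 2t^2 * (t + 2) = 2t^3 + 4t^2; subtract.
Step 2: 4t * (t + 2) = 4t^2 + 8t; subtract.
Step 3: -3 * (t + 2) = -3t - 6; subtract.
Quotient: 2t^2 + 4t - 3, Remainder: 7


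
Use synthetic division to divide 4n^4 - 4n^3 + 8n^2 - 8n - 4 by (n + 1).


Synthetic division with c = -1. Coefficients: 4, -4, 8, -8, -4
Bring down 4.
  4 * -1 = -4; -4 - 4 = -8
  -8 * -1 = 8; 8 + 8 = 16
  16 * -1 = -16; -16 - 8 = -24
  -24 * -1 = 24; 24 - 4 = 20
Quotient: 4n^3 - 8n^2 + 16n - 24, Remainder: 20


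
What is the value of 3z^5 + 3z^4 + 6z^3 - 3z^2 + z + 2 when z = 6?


Using direct substitution:
  3 * (6)^5 = 23328
  3 * (6)^4 = 3888
  6 * (6)^3 = 1296
  -3 * (6)^2 = -108
  1 * (6)^1 = 6
  constant: 2
Sum = 23328 + 3888 + 1296 - 108 + 6 + 2 = 28412


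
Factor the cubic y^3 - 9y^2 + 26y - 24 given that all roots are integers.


Try integer roots (divisors of -24). y=2: p(2)=0.
Divide out (y - 2): quotient is y^2 - 7y + 12.
Factor the quadratic: (y - 3)(y - 4)
Result: (y - 2)(y - 3)(y - 4)


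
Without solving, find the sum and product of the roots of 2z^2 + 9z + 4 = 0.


For az^2+bz+c=0: sum = -b/a, product = c/a.
a=2, b=9, c=4
Sum = -(9)/2 = -9/2
Product = (4)/2 = 2


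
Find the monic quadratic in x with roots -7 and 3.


p(x) = (x + 7)(x - 3)
Expand: x^2 + 4x - 21


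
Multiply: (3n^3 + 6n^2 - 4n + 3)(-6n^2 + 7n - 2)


Distribute each term of the first polynomial:
  (3n^3)(-6n^2 + 7n - 2) = -18n^5 + 21n^4 - 6n^3
  (6n^2)(-6n^2 + 7n - 2) = -36n^4 + 42n^3 - 12n^2
  (-4n)(-6n^2 + 7n - 2) = 24n^3 - 28n^2 + 8n
  (3)(-6n^2 + 7n - 2) = -18n^2 + 21n - 6
Sum: -18n^5 - 15n^4 + 60n^3 - 58n^2 + 29n - 6


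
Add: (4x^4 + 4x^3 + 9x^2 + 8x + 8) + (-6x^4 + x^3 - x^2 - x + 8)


Align terms by degree and add:
  4x^4 + 4x^3 + 9x^2 + 8x + 8
  -6x^4 + x^3 - x^2 - x + 8
= -2x^4 + 5x^3 + 8x^2 + 7x + 16


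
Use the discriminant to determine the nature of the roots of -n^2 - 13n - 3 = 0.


D = b^2 - 4ac = (-13)^2 - 4(-1)(-3) = 169 - 12 = 157
Since D > 0: two distinct irrational roots


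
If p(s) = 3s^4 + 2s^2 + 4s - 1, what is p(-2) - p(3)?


p(-2) = 47
p(3) = 272
p(-2) - p(3) = 47 - 272 = -225


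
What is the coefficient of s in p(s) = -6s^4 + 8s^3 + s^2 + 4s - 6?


Read off the coefficient of s: 4


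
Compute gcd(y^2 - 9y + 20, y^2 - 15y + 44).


Factor each:
  y^2 - 9y + 20 = (y - 4)(y - 5)
  y^2 - 15y + 44 = (y - 4)(y - 11)
Common monic factor: y - 4


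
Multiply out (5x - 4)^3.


Expand (5x - 4)^3 by repeated multiplication:
  (5x - 4)^2 = 25x^2 - 40x + 16
= 125x^3 - 300x^2 + 240x - 64


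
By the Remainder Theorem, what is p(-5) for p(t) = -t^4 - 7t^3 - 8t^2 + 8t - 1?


By the Remainder Theorem, the remainder equals p(-5):
  -1*(-5)^4 = -625
  -7*(-5)^3 = 875
  -8*(-5)^2 = -200
  8*(-5)^1 = -40
  constant: -1
Sum: -625 + 875 - 200 - 40 - 1 = 9


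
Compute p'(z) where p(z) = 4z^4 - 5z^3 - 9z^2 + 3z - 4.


Apply the power rule term by term:
  d/dz(4z^4) = 16z^3
  d/dz(-5z^3) = -15z^2
  d/dz(-9z^2) = -18z
  d/dz(3z) = 3
  d/dz(-4) = 0
p'(z) = 16z^3 - 15z^2 - 18z + 3


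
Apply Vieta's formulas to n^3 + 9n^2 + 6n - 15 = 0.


Monic cubic n^3+bn^2+cn+d=0: sum=-b, pairwise sum=c, product=-d.
b=9, c=6, d=-15
r1+r2+r3 = -9
r1r2+r1r3+r2r3 = 6
r1r2r3 = 15


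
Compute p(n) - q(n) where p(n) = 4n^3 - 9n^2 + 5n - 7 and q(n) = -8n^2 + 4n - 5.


Distribute the minus sign:
  (4n^3 - 9n^2 + 5n - 7)
- (-8n^2 + 4n - 5)
Negate second polynomial: 8n^2 - 4n + 5
Add: 4n^3 - n^2 + n - 2


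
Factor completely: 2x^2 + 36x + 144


Roots satisfy r1 + r2 = -b/a = -18 and r1*r2 = c/a = 72.
So r1 = -12, r2 = -6.
2x^2 + 36x + 144 = 2(x - r1)(x - r2) = 2(x + 12)(x + 6)


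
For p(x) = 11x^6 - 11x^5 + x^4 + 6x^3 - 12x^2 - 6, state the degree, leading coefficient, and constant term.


Highest power of x is 6, with coefficient 11. Constant term is -6.
Degree = 6, leading coefficient = 11, constant term = -6


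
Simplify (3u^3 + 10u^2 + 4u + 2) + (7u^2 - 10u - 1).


Align terms by degree and add:
  3u^3 + 10u^2 + 4u + 2
+ 7u^2 - 10u - 1
= 3u^3 + 17u^2 - 6u + 1


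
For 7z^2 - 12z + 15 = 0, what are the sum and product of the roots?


For az^2+bz+c=0: sum = -b/a, product = c/a.
a=7, b=-12, c=15
Sum = -(-12)/7 = 12/7
Product = (15)/7 = 15/7


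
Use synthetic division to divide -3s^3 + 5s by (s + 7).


Synthetic division with c = -7. Coefficients: -3, 0, 5, 0
Bring down -3.
  -3 * -7 = 21; 21 + 0 = 21
  21 * -7 = -147; -147 + 5 = -142
  -142 * -7 = 994; 994 + 0 = 994
Quotient: -3s^2 + 21s - 142, Remainder: 994


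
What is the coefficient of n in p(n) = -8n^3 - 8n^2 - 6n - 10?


Read off the coefficient of n: -6


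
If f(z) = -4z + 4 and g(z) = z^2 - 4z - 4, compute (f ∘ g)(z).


Substitute g(z) into f:
f(g(z)) = -4*(z^2 - 4z - 4) + 4
Expand and combine: -4z^2 + 16z + 20


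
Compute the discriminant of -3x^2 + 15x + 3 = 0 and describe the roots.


D = b^2 - 4ac = (15)^2 - 4(-3)(3) = 225 + 36 = 261
Since D > 0: two distinct irrational roots


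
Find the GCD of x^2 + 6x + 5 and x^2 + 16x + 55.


Factor each:
  x^2 + 6x + 5 = (x + 5)(x + 1)
  x^2 + 16x + 55 = (x + 5)(x + 11)
Common monic factor: x + 5


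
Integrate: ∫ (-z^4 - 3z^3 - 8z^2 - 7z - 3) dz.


Reverse power rule on each term:
  ∫ -z^4 dz = -(1/5)z^5
  ∫ -3z^3 dz = -(3/4)z^4
  ∫ -8z^2 dz = -(8/3)z^3
  ∫ -7z dz = -(7/2)z^2
  ∫ -3 dz = -3z
F(z) = -(1/5)z^5 - (3/4)z^4 - (8/3)z^3 - (7/2)z^2 - 3z + C


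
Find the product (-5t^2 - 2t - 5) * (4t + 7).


Distribute each term of the first polynomial:
  (-5t^2)(4t + 7) = -20t^3 - 35t^2
  (-2t)(4t + 7) = -8t^2 - 14t
  (-5)(4t + 7) = -20t - 35
Sum: -20t^3 - 43t^2 - 34t - 35


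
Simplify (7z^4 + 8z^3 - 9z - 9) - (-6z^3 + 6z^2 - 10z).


Distribute the minus sign:
  (7z^4 + 8z^3 - 9z - 9)
- (-6z^3 + 6z^2 - 10z)
Negate second polynomial: 6z^3 - 6z^2 + 10z
Add: 7z^4 + 14z^3 - 6z^2 + z - 9


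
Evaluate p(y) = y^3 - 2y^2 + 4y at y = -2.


Using direct substitution:
  1 * (-2)^3 = -8
  -2 * (-2)^2 = -8
  4 * (-2)^1 = -8
  constant: 0
Sum = -8 - 8 - 8 + 0 = -24


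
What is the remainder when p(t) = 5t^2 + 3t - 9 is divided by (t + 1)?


By the Remainder Theorem, the remainder equals p(-1):
  5*(-1)^2 = 5
  3*(-1)^1 = -3
  constant: -9
Sum: 5 - 3 - 9 = -7


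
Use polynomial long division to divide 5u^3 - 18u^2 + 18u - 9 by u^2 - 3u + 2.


(5u^3 - 18u^2 + 18u - 9) / (u^2 - 3u + 2)
Step 1: 5u * (u^2 - 3u + 2) = 5u^3 - 15u^2 + 10u; subtract.
Step 2: -3 * (u^2 - 3u + 2) = -3u^2 + 9u - 6; subtract.
Quotient: 5u - 3, Remainder: -u - 3


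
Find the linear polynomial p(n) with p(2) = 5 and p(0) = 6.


p(n) = mn + b. Using p(2)=5, p(0)=6:
m = (5 - 6)/(2) = -1/2 = -1/2
b = 5 - m*(2) = 5 + 1 = 6
p(n) = -(1/2)n + 6


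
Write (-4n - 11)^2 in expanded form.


Expand (-4n - 11)^2 by repeated multiplication:
= 16n^2 + 88n + 121


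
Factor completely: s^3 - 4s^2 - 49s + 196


Try integer roots (divisors of 196). s=-7: p(-7)=0.
Divide out (s + 7): quotient is s^2 - 11s + 28.
Factor the quadratic: (s - 4)(s - 7)
Result: (s + 7)(s - 4)(s - 7)


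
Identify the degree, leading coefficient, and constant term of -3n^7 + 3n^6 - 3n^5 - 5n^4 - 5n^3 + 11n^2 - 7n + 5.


Highest power of n is 7, with coefficient -3. Constant term is 5.
Degree = 7, leading coefficient = -3, constant term = 5


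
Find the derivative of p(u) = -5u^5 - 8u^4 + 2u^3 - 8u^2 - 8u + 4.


Apply the power rule term by term:
  d/du(-5u^5) = -25u^4
  d/du(-8u^4) = -32u^3
  d/du(2u^3) = 6u^2
  d/du(-8u^2) = -16u
  d/du(-8u) = -8
  d/du(4) = 0
p'(u) = -25u^4 - 32u^3 + 6u^2 - 16u - 8


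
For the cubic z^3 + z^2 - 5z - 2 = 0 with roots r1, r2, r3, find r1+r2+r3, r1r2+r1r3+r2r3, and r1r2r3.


Monic cubic z^3+bz^2+cz+d=0: sum=-b, pairwise sum=c, product=-d.
b=1, c=-5, d=-2
r1+r2+r3 = -1
r1r2+r1r3+r2r3 = -5
r1r2r3 = 2


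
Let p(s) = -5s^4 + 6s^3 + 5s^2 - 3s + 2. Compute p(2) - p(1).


p(2) = -16
p(1) = 5
p(2) - p(1) = -16 - 5 = -21


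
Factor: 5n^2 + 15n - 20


Roots satisfy r1 + r2 = -b/a = -3 and r1*r2 = c/a = -4.
So r1 = -4, r2 = 1.
5n^2 + 15n - 20 = 5(n - r1)(n - r2) = 5(n + 4)(n - 1)


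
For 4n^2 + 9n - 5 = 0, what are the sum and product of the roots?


For an^2+bn+c=0: sum = -b/a, product = c/a.
a=4, b=9, c=-5
Sum = -(9)/4 = -9/4
Product = (-5)/4 = -5/4


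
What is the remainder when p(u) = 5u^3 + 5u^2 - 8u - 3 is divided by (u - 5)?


By the Remainder Theorem, the remainder equals p(5):
  5*(5)^3 = 625
  5*(5)^2 = 125
  -8*(5)^1 = -40
  constant: -3
Sum: 625 + 125 - 40 - 3 = 707


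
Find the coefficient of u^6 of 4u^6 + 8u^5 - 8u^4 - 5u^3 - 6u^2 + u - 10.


Read off the coefficient of u^6: 4


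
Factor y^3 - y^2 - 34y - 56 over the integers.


Try integer roots (divisors of -56). y=7: p(7)=0.
Divide out (y - 7): quotient is y^2 + 6y + 8.
Factor the quadratic: (y + 4)(y + 2)
Result: (y - 7)(y + 4)(y + 2)


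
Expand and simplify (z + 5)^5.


Expand (z + 5)^5 by repeated multiplication:
  (z + 5)^2 = z^2 + 10z + 25
  (z + 5)^3 = z^3 + 15z^2 + 75z + 125
  (z + 5)^4 = z^4 + 20z^3 + 150z^2 + 500z + 625
= z^5 + 25z^4 + 250z^3 + 1250z^2 + 3125z + 3125


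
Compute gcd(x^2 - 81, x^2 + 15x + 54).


Factor each:
  x^2 - 81 = (x + 9)(x - 9)
  x^2 + 15x + 54 = (x + 9)(x + 6)
Common monic factor: x + 9


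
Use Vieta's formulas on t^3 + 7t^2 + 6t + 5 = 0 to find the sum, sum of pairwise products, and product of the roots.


Monic cubic t^3+bt^2+ct+d=0: sum=-b, pairwise sum=c, product=-d.
b=7, c=6, d=5
r1+r2+r3 = -7
r1r2+r1r3+r2r3 = 6
r1r2r3 = -5


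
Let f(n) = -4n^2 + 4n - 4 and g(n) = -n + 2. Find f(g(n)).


Substitute g(n) into f:
f(g(n)) = -4*(-n + 2)^2 + 4*(-n + 2) + (-4)
(-n + 2)^2 = n^2 - 4n + 4
Expand and combine: -4n^2 + 12n - 12


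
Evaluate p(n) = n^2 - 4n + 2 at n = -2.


Using direct substitution:
  1 * (-2)^2 = 4
  -4 * (-2)^1 = 8
  constant: 2
Sum = 4 + 8 + 2 = 14


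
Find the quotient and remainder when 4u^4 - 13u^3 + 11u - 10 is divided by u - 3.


(4u^4 - 13u^3 + 11u - 10) / (u - 3)
Step 1: 4u^3 * (u - 3) = 4u^4 - 12u^3; subtract.
Step 2: -u^2 * (u - 3) = -u^3 + 3u^2; subtract.
Step 3: -3u * (u - 3) = -3u^2 + 9u; subtract.
Step 4: 2 * (u - 3) = 2u - 6; subtract.
Quotient: 4u^3 - u^2 - 3u + 2, Remainder: -4


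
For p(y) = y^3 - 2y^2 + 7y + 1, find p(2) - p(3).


p(2) = 15
p(3) = 31
p(2) - p(3) = 15 - 31 = -16


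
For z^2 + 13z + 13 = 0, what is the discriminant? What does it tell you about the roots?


D = b^2 - 4ac = (13)^2 - 4(1)(13) = 169 - 52 = 117
Since D > 0: two distinct irrational roots


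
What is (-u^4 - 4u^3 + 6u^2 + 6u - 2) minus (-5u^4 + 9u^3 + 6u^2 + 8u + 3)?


Distribute the minus sign:
  (-u^4 - 4u^3 + 6u^2 + 6u - 2)
- (-5u^4 + 9u^3 + 6u^2 + 8u + 3)
Negate second polynomial: 5u^4 - 9u^3 - 6u^2 - 8u - 3
Add: 4u^4 - 13u^3 - 2u - 5


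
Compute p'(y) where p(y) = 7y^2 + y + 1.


Apply the power rule term by term:
  d/dy(7y^2) = 14y
  d/dy(y) = 1
  d/dy(1) = 0
p'(y) = 14y + 1


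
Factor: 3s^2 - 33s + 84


Roots satisfy r1 + r2 = -b/a = 11 and r1*r2 = c/a = 28.
So r1 = 4, r2 = 7.
3s^2 - 33s + 84 = 3(s - r1)(s - r2) = 3(s - 4)(s - 7)


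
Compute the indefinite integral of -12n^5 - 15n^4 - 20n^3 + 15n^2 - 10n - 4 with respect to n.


Reverse power rule on each term:
  ∫ -12n^5 dn = -2n^6
  ∫ -15n^4 dn = -3n^5
  ∫ -20n^3 dn = -5n^4
  ∫ 15n^2 dn = 5n^3
  ∫ -10n dn = -5n^2
  ∫ -4 dn = -4n
F(n) = -2n^6 - 3n^5 - 5n^4 + 5n^3 - 5n^2 - 4n + C


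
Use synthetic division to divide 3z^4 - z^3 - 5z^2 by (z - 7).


Synthetic division with c = 7. Coefficients: 3, -1, -5, 0, 0
Bring down 3.
  3 * 7 = 21; 21 - 1 = 20
  20 * 7 = 140; 140 - 5 = 135
  135 * 7 = 945; 945 + 0 = 945
  945 * 7 = 6615; 6615 + 0 = 6615
Quotient: 3z^3 + 20z^2 + 135z + 945, Remainder: 6615


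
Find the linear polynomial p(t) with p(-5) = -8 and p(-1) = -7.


p(t) = mt + b. Using p(-5)=-8, p(-1)=-7:
m = (-8 + 7)/(-5 + 1) = -1/-4 = 1/4
b = -8 - m*(-5) = -8 + 5/4 = -27/4
p(t) = (1/4)t - (27/4)


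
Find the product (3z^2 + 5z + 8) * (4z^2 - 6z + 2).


Distribute each term of the first polynomial:
  (3z^2)(4z^2 - 6z + 2) = 12z^4 - 18z^3 + 6z^2
  (5z)(4z^2 - 6z + 2) = 20z^3 - 30z^2 + 10z
  (8)(4z^2 - 6z + 2) = 32z^2 - 48z + 16
Sum: 12z^4 + 2z^3 + 8z^2 - 38z + 16


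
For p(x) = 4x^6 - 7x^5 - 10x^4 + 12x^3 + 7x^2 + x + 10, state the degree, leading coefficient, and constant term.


Highest power of x is 6, with coefficient 4. Constant term is 10.
Degree = 6, leading coefficient = 4, constant term = 10


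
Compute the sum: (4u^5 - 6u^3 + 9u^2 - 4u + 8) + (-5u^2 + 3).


Align terms by degree and add:
  4u^5 - 6u^3 + 9u^2 - 4u + 8
  -5u^2 + 3
= 4u^5 - 6u^3 + 4u^2 - 4u + 11


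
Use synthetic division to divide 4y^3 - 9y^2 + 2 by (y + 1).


Synthetic division with c = -1. Coefficients: 4, -9, 0, 2
Bring down 4.
  4 * -1 = -4; -4 - 9 = -13
  -13 * -1 = 13; 13 + 0 = 13
  13 * -1 = -13; -13 + 2 = -11
Quotient: 4y^2 - 13y + 13, Remainder: -11


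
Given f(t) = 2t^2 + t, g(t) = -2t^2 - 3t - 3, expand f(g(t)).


Substitute g(t) into f:
f(g(t)) = 2*(-2t^2 - 3t - 3)^2 + 1*(-2t^2 - 3t - 3)
(-2t^2 - 3t - 3)^2 = 4t^4 + 12t^3 + 21t^2 + 18t + 9
Expand and combine: 8t^4 + 24t^3 + 40t^2 + 33t + 15


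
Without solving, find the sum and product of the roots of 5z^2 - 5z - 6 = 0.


For az^2+bz+c=0: sum = -b/a, product = c/a.
a=5, b=-5, c=-6
Sum = -(-5)/5 = 1
Product = (-6)/5 = -6/5


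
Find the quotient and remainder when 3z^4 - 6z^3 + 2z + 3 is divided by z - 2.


(3z^4 - 6z^3 + 2z + 3) / (z - 2)
Step 1: 3z^3 * (z - 2) = 3z^4 - 6z^3; subtract.
Step 2: 0 * (z - 2) = 0; subtract.
Step 3: 0 * (z - 2) = 0; subtract.
Step 4: 2 * (z - 2) = 2z - 4; subtract.
Quotient: 3z^3 + 2, Remainder: 7


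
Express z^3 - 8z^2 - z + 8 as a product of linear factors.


Try integer roots (divisors of 8). z=8: p(8)=0.
Divide out (z - 8): quotient is z^2 - 1.
Factor the quadratic: (z + 1)(z - 1)
Result: (z - 8)(z + 1)(z - 1)


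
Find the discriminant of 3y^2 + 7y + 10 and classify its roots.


D = b^2 - 4ac = (7)^2 - 4(3)(10) = 49 - 120 = -71
Since D < 0: two complex conjugate roots (no real roots)


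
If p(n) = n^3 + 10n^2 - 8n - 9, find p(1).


Using direct substitution:
  1 * (1)^3 = 1
  10 * (1)^2 = 10
  -8 * (1)^1 = -8
  constant: -9
Sum = 1 + 10 - 8 - 9 = -6


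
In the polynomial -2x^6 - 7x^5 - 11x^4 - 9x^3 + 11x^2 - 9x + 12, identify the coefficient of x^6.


Read off the coefficient of x^6: -2


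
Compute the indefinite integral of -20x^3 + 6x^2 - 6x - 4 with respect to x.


Reverse power rule on each term:
  ∫ -20x^3 dx = -5x^4
  ∫ 6x^2 dx = 2x^3
  ∫ -6x dx = -3x^2
  ∫ -4 dx = -4x
F(x) = -5x^4 + 2x^3 - 3x^2 - 4x + C


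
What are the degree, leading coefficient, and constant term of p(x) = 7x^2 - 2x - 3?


Highest power of x is 2, with coefficient 7. Constant term is -3.
Degree = 2, leading coefficient = 7, constant term = -3


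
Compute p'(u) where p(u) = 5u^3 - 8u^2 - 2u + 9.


Apply the power rule term by term:
  d/du(5u^3) = 15u^2
  d/du(-8u^2) = -16u
  d/du(-2u) = -2
  d/du(9) = 0
p'(u) = 15u^2 - 16u - 2


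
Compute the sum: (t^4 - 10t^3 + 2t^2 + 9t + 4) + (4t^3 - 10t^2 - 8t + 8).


Align terms by degree and add:
  t^4 - 10t^3 + 2t^2 + 9t + 4
+ 4t^3 - 10t^2 - 8t + 8
= t^4 - 6t^3 - 8t^2 + t + 12


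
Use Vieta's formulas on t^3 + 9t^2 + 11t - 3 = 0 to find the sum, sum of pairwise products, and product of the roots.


Monic cubic t^3+bt^2+ct+d=0: sum=-b, pairwise sum=c, product=-d.
b=9, c=11, d=-3
r1+r2+r3 = -9
r1r2+r1r3+r2r3 = 11
r1r2r3 = 3


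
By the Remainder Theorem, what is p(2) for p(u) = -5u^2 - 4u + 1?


By the Remainder Theorem, the remainder equals p(2):
  -5*(2)^2 = -20
  -4*(2)^1 = -8
  constant: 1
Sum: -20 - 8 + 1 = -27


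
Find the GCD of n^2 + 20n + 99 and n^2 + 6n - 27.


Factor each:
  n^2 + 20n + 99 = (n + 9)(n + 11)
  n^2 + 6n - 27 = (n + 9)(n - 3)
Common monic factor: n + 9


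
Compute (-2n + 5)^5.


Expand (-2n + 5)^5 by repeated multiplication:
  (-2n + 5)^2 = 4n^2 - 20n + 25
  (-2n + 5)^3 = -8n^3 + 60n^2 - 150n + 125
  (-2n + 5)^4 = 16n^4 - 160n^3 + 600n^2 - 1000n + 625
= -32n^5 + 400n^4 - 2000n^3 + 5000n^2 - 6250n + 3125


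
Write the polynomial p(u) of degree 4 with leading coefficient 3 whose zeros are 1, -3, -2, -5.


p(u) = 3(u - 1)(u + 3)(u + 2)(u + 5)
Expand: 3u^4 + 27u^3 + 63u^2 - 3u - 90


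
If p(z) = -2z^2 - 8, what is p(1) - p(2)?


p(1) = -10
p(2) = -16
p(1) - p(2) = -10 + 16 = 6


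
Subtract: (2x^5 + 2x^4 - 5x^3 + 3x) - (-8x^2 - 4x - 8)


Distribute the minus sign:
  (2x^5 + 2x^4 - 5x^3 + 3x)
- (-8x^2 - 4x - 8)
Negate second polynomial: 8x^2 + 4x + 8
Add: 2x^5 + 2x^4 - 5x^3 + 8x^2 + 7x + 8


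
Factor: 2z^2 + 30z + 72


Roots satisfy r1 + r2 = -b/a = -15 and r1*r2 = c/a = 36.
So r1 = -3, r2 = -12.
2z^2 + 30z + 72 = 2(z - r1)(z - r2) = 2(z + 3)(z + 12)


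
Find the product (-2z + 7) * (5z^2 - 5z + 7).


Distribute each term of the first polynomial:
  (-2z)(5z^2 - 5z + 7) = -10z^3 + 10z^2 - 14z
  (7)(5z^2 - 5z + 7) = 35z^2 - 35z + 49
Sum: -10z^3 + 45z^2 - 49z + 49


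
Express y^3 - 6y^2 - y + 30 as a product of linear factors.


Try integer roots (divisors of 30). y=3: p(3)=0.
Divide out (y - 3): quotient is y^2 - 3y - 10.
Factor the quadratic: (y + 2)(y - 5)
Result: (y - 3)(y + 2)(y - 5)


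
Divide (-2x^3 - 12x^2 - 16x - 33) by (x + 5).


(-2x^3 - 12x^2 - 16x - 33) / (x + 5)
Step 1: -2x^2 * (x + 5) = -2x^3 - 10x^2; subtract.
Step 2: -2x * (x + 5) = -2x^2 - 10x; subtract.
Step 3: -6 * (x + 5) = -6x - 30; subtract.
Quotient: -2x^2 - 2x - 6, Remainder: -3


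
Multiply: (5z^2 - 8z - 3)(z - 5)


Distribute each term of the first polynomial:
  (5z^2)(z - 5) = 5z^3 - 25z^2
  (-8z)(z - 5) = -8z^2 + 40z
  (-3)(z - 5) = -3z + 15
Sum: 5z^3 - 33z^2 + 37z + 15


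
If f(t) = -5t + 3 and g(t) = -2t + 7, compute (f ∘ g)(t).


Substitute g(t) into f:
f(g(t)) = -5*(-2t + 7) + 3
Expand and combine: 10t - 32


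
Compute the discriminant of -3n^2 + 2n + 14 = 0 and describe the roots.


D = b^2 - 4ac = (2)^2 - 4(-3)(14) = 4 + 168 = 172
Since D > 0: two distinct irrational roots


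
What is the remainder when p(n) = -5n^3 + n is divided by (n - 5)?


By the Remainder Theorem, the remainder equals p(5):
  -5*(5)^3 = -625
  0*(5)^2 = 0
  1*(5)^1 = 5
  constant: 0
Sum: -625 + 0 + 5 + 0 = -620


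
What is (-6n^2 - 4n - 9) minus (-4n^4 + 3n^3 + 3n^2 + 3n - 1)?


Distribute the minus sign:
  (-6n^2 - 4n - 9)
- (-4n^4 + 3n^3 + 3n^2 + 3n - 1)
Negate second polynomial: 4n^4 - 3n^3 - 3n^2 - 3n + 1
Add: 4n^4 - 3n^3 - 9n^2 - 7n - 8


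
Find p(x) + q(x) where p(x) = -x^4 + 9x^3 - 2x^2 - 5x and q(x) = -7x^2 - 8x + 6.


Align terms by degree and add:
  -x^4 + 9x^3 - 2x^2 - 5x
  -7x^2 - 8x + 6
= -x^4 + 9x^3 - 9x^2 - 13x + 6


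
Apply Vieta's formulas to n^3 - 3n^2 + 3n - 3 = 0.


Monic cubic n^3+bn^2+cn+d=0: sum=-b, pairwise sum=c, product=-d.
b=-3, c=3, d=-3
r1+r2+r3 = 3
r1r2+r1r3+r2r3 = 3
r1r2r3 = 3


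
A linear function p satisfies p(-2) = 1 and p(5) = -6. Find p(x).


p(x) = mx + b. Using p(-2)=1, p(5)=-6:
m = (1 + 6)/(-2 - 5) = 7/-7 = -1
b = 1 - m*(-2) = 1 - 2 = -1
p(x) = -x - 1


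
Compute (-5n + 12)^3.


Expand (-5n + 12)^3 by repeated multiplication:
  (-5n + 12)^2 = 25n^2 - 120n + 144
= -125n^3 + 900n^2 - 2160n + 1728


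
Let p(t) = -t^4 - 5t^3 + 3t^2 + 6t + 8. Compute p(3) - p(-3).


p(3) = -163
p(-3) = 71
p(3) - p(-3) = -163 - 71 = -234


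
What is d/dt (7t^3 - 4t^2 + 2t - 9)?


Apply the power rule term by term:
  d/dt(7t^3) = 21t^2
  d/dt(-4t^2) = -8t
  d/dt(2t) = 2
  d/dt(-9) = 0
p'(t) = 21t^2 - 8t + 2


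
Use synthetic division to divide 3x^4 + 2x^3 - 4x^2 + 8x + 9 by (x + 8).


Synthetic division with c = -8. Coefficients: 3, 2, -4, 8, 9
Bring down 3.
  3 * -8 = -24; -24 + 2 = -22
  -22 * -8 = 176; 176 - 4 = 172
  172 * -8 = -1376; -1376 + 8 = -1368
  -1368 * -8 = 10944; 10944 + 9 = 10953
Quotient: 3x^3 - 22x^2 + 172x - 1368, Remainder: 10953


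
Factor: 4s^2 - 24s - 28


Roots satisfy r1 + r2 = -b/a = 6 and r1*r2 = c/a = -7.
So r1 = -1, r2 = 7.
4s^2 - 24s - 28 = 4(s - r1)(s - r2) = 4(s + 1)(s - 7)


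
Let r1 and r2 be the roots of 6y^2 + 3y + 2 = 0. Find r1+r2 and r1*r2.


For ay^2+by+c=0: sum = -b/a, product = c/a.
a=6, b=3, c=2
Sum = -(3)/6 = -1/2
Product = (2)/6 = 1/3


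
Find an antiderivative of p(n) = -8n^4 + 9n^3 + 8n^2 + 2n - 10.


Reverse power rule on each term:
  ∫ -8n^4 dn = -(8/5)n^5
  ∫ 9n^3 dn = (9/4)n^4
  ∫ 8n^2 dn = (8/3)n^3
  ∫ 2n dn = n^2
  ∫ -10 dn = -10n
F(n) = -(8/5)n^5 + (9/4)n^4 + (8/3)n^3 + n^2 - 10n + C


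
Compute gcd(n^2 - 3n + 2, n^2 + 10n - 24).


Factor each:
  n^2 - 3n + 2 = (n - 2)(n - 1)
  n^2 + 10n - 24 = (n - 2)(n + 12)
Common monic factor: n - 2


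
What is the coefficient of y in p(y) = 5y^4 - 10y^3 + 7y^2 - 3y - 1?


Read off the coefficient of y: -3


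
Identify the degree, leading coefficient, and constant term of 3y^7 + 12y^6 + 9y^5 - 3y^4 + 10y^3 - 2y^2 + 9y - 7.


Highest power of y is 7, with coefficient 3. Constant term is -7.
Degree = 7, leading coefficient = 3, constant term = -7


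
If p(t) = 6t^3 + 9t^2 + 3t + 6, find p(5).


Using direct substitution:
  6 * (5)^3 = 750
  9 * (5)^2 = 225
  3 * (5)^1 = 15
  constant: 6
Sum = 750 + 225 + 15 + 6 = 996


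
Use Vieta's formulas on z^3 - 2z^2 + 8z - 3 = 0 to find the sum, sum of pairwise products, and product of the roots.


Monic cubic z^3+bz^2+cz+d=0: sum=-b, pairwise sum=c, product=-d.
b=-2, c=8, d=-3
r1+r2+r3 = 2
r1r2+r1r3+r2r3 = 8
r1r2r3 = 3


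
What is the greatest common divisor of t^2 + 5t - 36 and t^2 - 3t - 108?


Factor each:
  t^2 + 5t - 36 = (t + 9)(t - 4)
  t^2 - 3t - 108 = (t + 9)(t - 12)
Common monic factor: t + 9


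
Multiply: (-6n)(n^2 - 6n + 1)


Distribute each term of the first polynomial:
  (-6n)(n^2 - 6n + 1) = -6n^3 + 36n^2 - 6n
Sum: -6n^3 + 36n^2 - 6n


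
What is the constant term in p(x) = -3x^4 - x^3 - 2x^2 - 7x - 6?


Read off the constant term: -6


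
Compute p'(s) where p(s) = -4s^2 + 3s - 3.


Apply the power rule term by term:
  d/ds(-4s^2) = -8s
  d/ds(3s) = 3
  d/ds(-3) = 0
p'(s) = -8s + 3


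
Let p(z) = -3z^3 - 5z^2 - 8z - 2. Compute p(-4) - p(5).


p(-4) = 142
p(5) = -542
p(-4) - p(5) = 142 + 542 = 684


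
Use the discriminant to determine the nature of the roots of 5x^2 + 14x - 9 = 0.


D = b^2 - 4ac = (14)^2 - 4(5)(-9) = 196 + 180 = 376
Since D > 0: two distinct irrational roots


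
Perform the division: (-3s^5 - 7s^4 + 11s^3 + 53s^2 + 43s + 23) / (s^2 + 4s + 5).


(-3s^5 - 7s^4 + 11s^3 + 53s^2 + 43s + 23) / (s^2 + 4s + 5)
Step 1: -3s^3 * (s^2 + 4s + 5) = -3s^5 - 12s^4 - 15s^3; subtract.
Step 2: 5s^2 * (s^2 + 4s + 5) = 5s^4 + 20s^3 + 25s^2; subtract.
Step 3: 6s * (s^2 + 4s + 5) = 6s^3 + 24s^2 + 30s; subtract.
Step 4: 4 * (s^2 + 4s + 5) = 4s^2 + 16s + 20; subtract.
Quotient: -3s^3 + 5s^2 + 6s + 4, Remainder: -3s + 3


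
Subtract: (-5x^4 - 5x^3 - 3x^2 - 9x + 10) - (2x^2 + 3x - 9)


Distribute the minus sign:
  (-5x^4 - 5x^3 - 3x^2 - 9x + 10)
- (2x^2 + 3x - 9)
Negate second polynomial: -2x^2 - 3x + 9
Add: -5x^4 - 5x^3 - 5x^2 - 12x + 19


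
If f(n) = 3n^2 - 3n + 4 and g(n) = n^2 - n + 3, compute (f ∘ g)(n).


Substitute g(n) into f:
f(g(n)) = 3*(n^2 - n + 3)^2 + (-3)*(n^2 - n + 3) + 4
(n^2 - n + 3)^2 = n^4 - 2n^3 + 7n^2 - 6n + 9
Expand and combine: 3n^4 - 6n^3 + 18n^2 - 15n + 22


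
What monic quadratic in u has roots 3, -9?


p(u) = (u - 3)(u + 9)
Expand: u^2 + 6u - 27


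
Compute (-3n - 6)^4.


Expand (-3n - 6)^4 by repeated multiplication:
  (-3n - 6)^2 = 9n^2 + 36n + 36
  (-3n - 6)^3 = -27n^3 - 162n^2 - 324n - 216
= 81n^4 + 648n^3 + 1944n^2 + 2592n + 1296


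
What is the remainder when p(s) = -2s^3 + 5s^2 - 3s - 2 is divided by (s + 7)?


By the Remainder Theorem, the remainder equals p(-7):
  -2*(-7)^3 = 686
  5*(-7)^2 = 245
  -3*(-7)^1 = 21
  constant: -2
Sum: 686 + 245 + 21 - 2 = 950


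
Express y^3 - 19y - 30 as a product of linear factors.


Try integer roots (divisors of -30). y=-3: p(-3)=0.
Divide out (y + 3): quotient is y^2 - 3y - 10.
Factor the quadratic: (y - 5)(y + 2)
Result: (y + 3)(y - 5)(y + 2)


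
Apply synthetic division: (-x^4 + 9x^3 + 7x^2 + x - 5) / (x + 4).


Synthetic division with c = -4. Coefficients: -1, 9, 7, 1, -5
Bring down -1.
  -1 * -4 = 4; 4 + 9 = 13
  13 * -4 = -52; -52 + 7 = -45
  -45 * -4 = 180; 180 + 1 = 181
  181 * -4 = -724; -724 - 5 = -729
Quotient: -x^3 + 13x^2 - 45x + 181, Remainder: -729


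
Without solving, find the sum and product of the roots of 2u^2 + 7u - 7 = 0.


For au^2+bu+c=0: sum = -b/a, product = c/a.
a=2, b=7, c=-7
Sum = -(7)/2 = -7/2
Product = (-7)/2 = -7/2


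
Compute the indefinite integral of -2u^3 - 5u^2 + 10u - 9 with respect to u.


Reverse power rule on each term:
  ∫ -2u^3 du = -(1/2)u^4
  ∫ -5u^2 du = -(5/3)u^3
  ∫ 10u du = 5u^2
  ∫ -9 du = -9u
F(u) = -(1/2)u^4 - (5/3)u^3 + 5u^2 - 9u + C


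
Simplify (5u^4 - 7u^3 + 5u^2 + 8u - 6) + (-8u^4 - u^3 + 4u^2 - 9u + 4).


Align terms by degree and add:
  5u^4 - 7u^3 + 5u^2 + 8u - 6
  -8u^4 - u^3 + 4u^2 - 9u + 4
= -3u^4 - 8u^3 + 9u^2 - u - 2


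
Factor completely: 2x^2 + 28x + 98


Roots satisfy r1 + r2 = -b/a = -14 and r1*r2 = c/a = 49.
So r1 = -7, r2 = -7.
2x^2 + 28x + 98 = 2(x - r1)(x - r2) = 2(x + 7)(x + 7)


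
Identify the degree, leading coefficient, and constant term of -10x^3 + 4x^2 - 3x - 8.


Highest power of x is 3, with coefficient -10. Constant term is -8.
Degree = 3, leading coefficient = -10, constant term = -8


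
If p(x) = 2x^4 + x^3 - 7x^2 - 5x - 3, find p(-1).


Using direct substitution:
  2 * (-1)^4 = 2
  1 * (-1)^3 = -1
  -7 * (-1)^2 = -7
  -5 * (-1)^1 = 5
  constant: -3
Sum = 2 - 1 - 7 + 5 - 3 = -4


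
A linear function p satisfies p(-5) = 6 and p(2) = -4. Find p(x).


p(x) = mx + b. Using p(-5)=6, p(2)=-4:
m = (6 + 4)/(-5 - 2) = 10/-7 = -10/7
b = 6 - m*(-5) = 6 - 50/7 = -8/7
p(x) = -(10/7)x - (8/7)


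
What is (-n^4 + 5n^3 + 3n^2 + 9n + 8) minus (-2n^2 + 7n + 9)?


Distribute the minus sign:
  (-n^4 + 5n^3 + 3n^2 + 9n + 8)
- (-2n^2 + 7n + 9)
Negate second polynomial: 2n^2 - 7n - 9
Add: -n^4 + 5n^3 + 5n^2 + 2n - 1


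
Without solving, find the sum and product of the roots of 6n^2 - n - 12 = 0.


For an^2+bn+c=0: sum = -b/a, product = c/a.
a=6, b=-1, c=-12
Sum = -(-1)/6 = 1/6
Product = (-12)/6 = -2


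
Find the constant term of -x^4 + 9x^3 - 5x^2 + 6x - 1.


Read off the constant term: -1


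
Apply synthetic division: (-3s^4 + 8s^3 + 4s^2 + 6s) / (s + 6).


Synthetic division with c = -6. Coefficients: -3, 8, 4, 6, 0
Bring down -3.
  -3 * -6 = 18; 18 + 8 = 26
  26 * -6 = -156; -156 + 4 = -152
  -152 * -6 = 912; 912 + 6 = 918
  918 * -6 = -5508; -5508 + 0 = -5508
Quotient: -3s^3 + 26s^2 - 152s + 918, Remainder: -5508


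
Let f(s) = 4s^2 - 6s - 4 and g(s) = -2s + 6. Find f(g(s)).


Substitute g(s) into f:
f(g(s)) = 4*(-2s + 6)^2 + (-6)*(-2s + 6) + (-4)
(-2s + 6)^2 = 4s^2 - 24s + 36
Expand and combine: 16s^2 - 84s + 104


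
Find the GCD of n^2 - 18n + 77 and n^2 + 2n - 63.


Factor each:
  n^2 - 18n + 77 = (n - 7)(n - 11)
  n^2 + 2n - 63 = (n - 7)(n + 9)
Common monic factor: n - 7


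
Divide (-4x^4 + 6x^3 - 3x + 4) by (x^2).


(-4x^4 + 6x^3 - 3x + 4) / (x^2)
Step 1: -4x^2 * (x^2) = -4x^4; subtract.
Step 2: 6x * (x^2) = 6x^3; subtract.
Step 3: 0 * (x^2) = 0; subtract.
Quotient: -4x^2 + 6x, Remainder: -3x + 4


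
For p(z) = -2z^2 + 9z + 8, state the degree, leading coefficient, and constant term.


Highest power of z is 2, with coefficient -2. Constant term is 8.
Degree = 2, leading coefficient = -2, constant term = 8


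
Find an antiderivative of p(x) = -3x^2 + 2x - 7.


Reverse power rule on each term:
  ∫ -3x^2 dx = -x^3
  ∫ 2x dx = x^2
  ∫ -7 dx = -7x
F(x) = -x^3 + x^2 - 7x + C


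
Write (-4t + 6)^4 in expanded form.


Expand (-4t + 6)^4 by repeated multiplication:
  (-4t + 6)^2 = 16t^2 - 48t + 36
  (-4t + 6)^3 = -64t^3 + 288t^2 - 432t + 216
= 256t^4 - 1536t^3 + 3456t^2 - 3456t + 1296


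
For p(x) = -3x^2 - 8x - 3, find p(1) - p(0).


p(1) = -14
p(0) = -3
p(1) - p(0) = -14 + 3 = -11


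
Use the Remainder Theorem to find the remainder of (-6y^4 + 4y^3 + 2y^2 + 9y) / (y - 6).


By the Remainder Theorem, the remainder equals p(6):
  -6*(6)^4 = -7776
  4*(6)^3 = 864
  2*(6)^2 = 72
  9*(6)^1 = 54
  constant: 0
Sum: -7776 + 864 + 72 + 54 + 0 = -6786


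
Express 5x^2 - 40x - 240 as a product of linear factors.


Roots satisfy r1 + r2 = -b/a = 8 and r1*r2 = c/a = -48.
So r1 = 12, r2 = -4.
5x^2 - 40x - 240 = 5(x - r1)(x - r2) = 5(x - 12)(x + 4)


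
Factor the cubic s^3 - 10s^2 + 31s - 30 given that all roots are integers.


Try integer roots (divisors of -30). s=2: p(2)=0.
Divide out (s - 2): quotient is s^2 - 8s + 15.
Factor the quadratic: (s - 3)(s - 5)
Result: (s - 2)(s - 3)(s - 5)


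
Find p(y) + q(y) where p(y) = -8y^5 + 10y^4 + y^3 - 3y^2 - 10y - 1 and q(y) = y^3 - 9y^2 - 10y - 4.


Align terms by degree and add:
  -8y^5 + 10y^4 + y^3 - 3y^2 - 10y - 1
+ y^3 - 9y^2 - 10y - 4
= -8y^5 + 10y^4 + 2y^3 - 12y^2 - 20y - 5


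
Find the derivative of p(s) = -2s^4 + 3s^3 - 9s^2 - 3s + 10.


Apply the power rule term by term:
  d/ds(-2s^4) = -8s^3
  d/ds(3s^3) = 9s^2
  d/ds(-9s^2) = -18s
  d/ds(-3s) = -3
  d/ds(10) = 0
p'(s) = -8s^3 + 9s^2 - 18s - 3


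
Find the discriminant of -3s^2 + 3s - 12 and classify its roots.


D = b^2 - 4ac = (3)^2 - 4(-3)(-12) = 9 - 144 = -135
Since D < 0: two complex conjugate roots (no real roots)


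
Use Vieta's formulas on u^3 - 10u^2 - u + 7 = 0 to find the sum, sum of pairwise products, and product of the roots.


Monic cubic u^3+bu^2+cu+d=0: sum=-b, pairwise sum=c, product=-d.
b=-10, c=-1, d=7
r1+r2+r3 = 10
r1r2+r1r3+r2r3 = -1
r1r2r3 = -7


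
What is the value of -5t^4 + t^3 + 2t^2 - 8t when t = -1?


Using direct substitution:
  -5 * (-1)^4 = -5
  1 * (-1)^3 = -1
  2 * (-1)^2 = 2
  -8 * (-1)^1 = 8
  constant: 0
Sum = -5 - 1 + 2 + 8 + 0 = 4


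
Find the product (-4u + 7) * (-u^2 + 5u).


Distribute each term of the first polynomial:
  (-4u)(-u^2 + 5u) = 4u^3 - 20u^2
  (7)(-u^2 + 5u) = -7u^2 + 35u
Sum: 4u^3 - 27u^2 + 35u


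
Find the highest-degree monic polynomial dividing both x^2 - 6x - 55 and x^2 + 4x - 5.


Factor each:
  x^2 - 6x - 55 = (x + 5)(x - 11)
  x^2 + 4x - 5 = (x + 5)(x - 1)
Common monic factor: x + 5


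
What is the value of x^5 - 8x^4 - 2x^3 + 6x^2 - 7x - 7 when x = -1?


Using direct substitution:
  1 * (-1)^5 = -1
  -8 * (-1)^4 = -8
  -2 * (-1)^3 = 2
  6 * (-1)^2 = 6
  -7 * (-1)^1 = 7
  constant: -7
Sum = -1 - 8 + 2 + 6 + 7 - 7 = -1


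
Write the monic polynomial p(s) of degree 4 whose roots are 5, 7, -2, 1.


p(s) = (s - 5)(s - 7)(s + 2)(s - 1)
Expand: s^4 - 11s^3 + 21s^2 + 59s - 70


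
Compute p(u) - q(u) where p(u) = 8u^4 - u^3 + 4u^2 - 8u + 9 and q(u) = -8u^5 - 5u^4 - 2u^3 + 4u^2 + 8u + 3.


Distribute the minus sign:
  (8u^4 - u^3 + 4u^2 - 8u + 9)
- (-8u^5 - 5u^4 - 2u^3 + 4u^2 + 8u + 3)
Negate second polynomial: 8u^5 + 5u^4 + 2u^3 - 4u^2 - 8u - 3
Add: 8u^5 + 13u^4 + u^3 - 16u + 6


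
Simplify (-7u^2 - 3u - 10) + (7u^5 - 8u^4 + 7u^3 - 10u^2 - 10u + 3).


Align terms by degree and add:
  -7u^2 - 3u - 10
+ 7u^5 - 8u^4 + 7u^3 - 10u^2 - 10u + 3
= 7u^5 - 8u^4 + 7u^3 - 17u^2 - 13u - 7


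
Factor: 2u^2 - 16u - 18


Roots satisfy r1 + r2 = -b/a = 8 and r1*r2 = c/a = -9.
So r1 = 9, r2 = -1.
2u^2 - 16u - 18 = 2(u - r1)(u - r2) = 2(u - 9)(u + 1)


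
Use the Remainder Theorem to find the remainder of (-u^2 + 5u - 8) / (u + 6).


By the Remainder Theorem, the remainder equals p(-6):
  -1*(-6)^2 = -36
  5*(-6)^1 = -30
  constant: -8
Sum: -36 - 30 - 8 = -74


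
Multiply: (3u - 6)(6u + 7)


Distribute each term of the first polynomial:
  (3u)(6u + 7) = 18u^2 + 21u
  (-6)(6u + 7) = -36u - 42
Sum: 18u^2 - 15u - 42


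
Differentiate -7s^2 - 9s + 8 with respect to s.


Apply the power rule term by term:
  d/ds(-7s^2) = -14s
  d/ds(-9s) = -9
  d/ds(8) = 0
p'(s) = -14s - 9


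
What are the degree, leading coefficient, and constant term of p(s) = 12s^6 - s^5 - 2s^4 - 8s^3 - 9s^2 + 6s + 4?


Highest power of s is 6, with coefficient 12. Constant term is 4.
Degree = 6, leading coefficient = 12, constant term = 4


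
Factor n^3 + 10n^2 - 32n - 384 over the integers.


Try integer roots (divisors of -384). n=-8: p(-8)=0.
Divide out (n + 8): quotient is n^2 + 2n - 48.
Factor the quadratic: (n + 8)(n - 6)
Result: (n + 8)(n + 8)(n - 6)


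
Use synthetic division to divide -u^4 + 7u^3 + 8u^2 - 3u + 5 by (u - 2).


Synthetic division with c = 2. Coefficients: -1, 7, 8, -3, 5
Bring down -1.
  -1 * 2 = -2; -2 + 7 = 5
  5 * 2 = 10; 10 + 8 = 18
  18 * 2 = 36; 36 - 3 = 33
  33 * 2 = 66; 66 + 5 = 71
Quotient: -u^3 + 5u^2 + 18u + 33, Remainder: 71


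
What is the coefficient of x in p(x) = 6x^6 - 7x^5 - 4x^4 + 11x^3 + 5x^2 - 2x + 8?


Read off the coefficient of x: -2


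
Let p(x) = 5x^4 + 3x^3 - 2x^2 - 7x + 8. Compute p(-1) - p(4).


p(-1) = 15
p(4) = 1420
p(-1) - p(4) = 15 - 1420 = -1405


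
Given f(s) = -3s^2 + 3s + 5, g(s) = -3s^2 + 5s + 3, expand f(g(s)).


Substitute g(s) into f:
f(g(s)) = -3*(-3s^2 + 5s + 3)^2 + 3*(-3s^2 + 5s + 3) + 5
(-3s^2 + 5s + 3)^2 = 9s^4 - 30s^3 + 7s^2 + 30s + 9
Expand and combine: -27s^4 + 90s^3 - 30s^2 - 75s - 13


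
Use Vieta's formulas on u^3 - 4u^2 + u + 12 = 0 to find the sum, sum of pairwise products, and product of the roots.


Monic cubic u^3+bu^2+cu+d=0: sum=-b, pairwise sum=c, product=-d.
b=-4, c=1, d=12
r1+r2+r3 = 4
r1r2+r1r3+r2r3 = 1
r1r2r3 = -12


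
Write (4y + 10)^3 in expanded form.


Expand (4y + 10)^3 by repeated multiplication:
  (4y + 10)^2 = 16y^2 + 80y + 100
= 64y^3 + 480y^2 + 1200y + 1000


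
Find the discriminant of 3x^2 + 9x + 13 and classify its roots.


D = b^2 - 4ac = (9)^2 - 4(3)(13) = 81 - 156 = -75
Since D < 0: two complex conjugate roots (no real roots)


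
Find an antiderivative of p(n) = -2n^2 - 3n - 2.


Reverse power rule on each term:
  ∫ -2n^2 dn = -(2/3)n^3
  ∫ -3n dn = -(3/2)n^2
  ∫ -2 dn = -2n
F(n) = -(2/3)n^3 - (3/2)n^2 - 2n + C


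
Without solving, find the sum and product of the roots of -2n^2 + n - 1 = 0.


For an^2+bn+c=0: sum = -b/a, product = c/a.
a=-2, b=1, c=-1
Sum = -(1)/-2 = 1/2
Product = (-1)/-2 = 1/2


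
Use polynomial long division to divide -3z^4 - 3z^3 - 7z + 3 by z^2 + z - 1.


(-3z^4 - 3z^3 - 7z + 3) / (z^2 + z - 1)
Step 1: -3z^2 * (z^2 + z - 1) = -3z^4 - 3z^3 + 3z^2; subtract.
Step 2: 0 * (z^2 + z - 1) = 0; subtract.
Step 3: -3 * (z^2 + z - 1) = -3z^2 - 3z + 3; subtract.
Quotient: -3z^2 - 3, Remainder: -4z


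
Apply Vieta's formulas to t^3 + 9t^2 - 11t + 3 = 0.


Monic cubic t^3+bt^2+ct+d=0: sum=-b, pairwise sum=c, product=-d.
b=9, c=-11, d=3
r1+r2+r3 = -9
r1r2+r1r3+r2r3 = -11
r1r2r3 = -3


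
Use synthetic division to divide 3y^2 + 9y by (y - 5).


Synthetic division with c = 5. Coefficients: 3, 9, 0
Bring down 3.
  3 * 5 = 15; 15 + 9 = 24
  24 * 5 = 120; 120 + 0 = 120
Quotient: 3y + 24, Remainder: 120


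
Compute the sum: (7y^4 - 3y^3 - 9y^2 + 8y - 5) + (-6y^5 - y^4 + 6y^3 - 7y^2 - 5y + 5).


Align terms by degree and add:
  7y^4 - 3y^3 - 9y^2 + 8y - 5
  -6y^5 - y^4 + 6y^3 - 7y^2 - 5y + 5
= -6y^5 + 6y^4 + 3y^3 - 16y^2 + 3y


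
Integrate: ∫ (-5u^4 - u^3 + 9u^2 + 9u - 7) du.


Reverse power rule on each term:
  ∫ -5u^4 du = -u^5
  ∫ -u^3 du = -(1/4)u^4
  ∫ 9u^2 du = 3u^3
  ∫ 9u du = (9/2)u^2
  ∫ -7 du = -7u
F(u) = -u^5 - (1/4)u^4 + 3u^3 + (9/2)u^2 - 7u + C


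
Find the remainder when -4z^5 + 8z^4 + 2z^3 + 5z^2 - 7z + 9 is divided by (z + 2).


By the Remainder Theorem, the remainder equals p(-2):
  -4*(-2)^5 = 128
  8*(-2)^4 = 128
  2*(-2)^3 = -16
  5*(-2)^2 = 20
  -7*(-2)^1 = 14
  constant: 9
Sum: 128 + 128 - 16 + 20 + 14 + 9 = 283


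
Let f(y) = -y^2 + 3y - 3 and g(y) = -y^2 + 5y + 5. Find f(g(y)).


Substitute g(y) into f:
f(g(y)) = -1*(-y^2 + 5y + 5)^2 + 3*(-y^2 + 5y + 5) + (-3)
(-y^2 + 5y + 5)^2 = y^4 - 10y^3 + 15y^2 + 50y + 25
Expand and combine: -y^4 + 10y^3 - 18y^2 - 35y - 13


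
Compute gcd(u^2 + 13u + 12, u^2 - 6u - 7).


Factor each:
  u^2 + 13u + 12 = (u + 1)(u + 12)
  u^2 - 6u - 7 = (u + 1)(u - 7)
Common monic factor: u + 1


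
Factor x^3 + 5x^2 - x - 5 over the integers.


Try integer roots (divisors of -5). x=-5: p(-5)=0.
Divide out (x + 5): quotient is x^2 - 1.
Factor the quadratic: (x + 1)(x - 1)
Result: (x + 5)(x + 1)(x - 1)


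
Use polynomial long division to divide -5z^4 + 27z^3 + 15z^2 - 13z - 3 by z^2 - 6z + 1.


(-5z^4 + 27z^3 + 15z^2 - 13z - 3) / (z^2 - 6z + 1)
Step 1: -5z^2 * (z^2 - 6z + 1) = -5z^4 + 30z^3 - 5z^2; subtract.
Step 2: -3z * (z^2 - 6z + 1) = -3z^3 + 18z^2 - 3z; subtract.
Step 3: 2 * (z^2 - 6z + 1) = 2z^2 - 12z + 2; subtract.
Quotient: -5z^2 - 3z + 2, Remainder: 2z - 5


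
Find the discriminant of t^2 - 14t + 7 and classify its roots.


D = b^2 - 4ac = (-14)^2 - 4(1)(7) = 196 - 28 = 168
Since D > 0: two distinct irrational roots


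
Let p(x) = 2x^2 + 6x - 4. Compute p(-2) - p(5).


p(-2) = -8
p(5) = 76
p(-2) - p(5) = -8 - 76 = -84


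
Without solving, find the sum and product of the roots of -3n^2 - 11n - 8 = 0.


For an^2+bn+c=0: sum = -b/a, product = c/a.
a=-3, b=-11, c=-8
Sum = -(-11)/-3 = -11/3
Product = (-8)/-3 = 8/3


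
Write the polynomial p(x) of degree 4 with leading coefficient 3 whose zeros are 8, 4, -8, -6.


p(x) = 3(x - 8)(x - 4)(x + 8)(x + 6)
Expand: 3x^4 + 6x^3 - 264x^2 - 384x + 4608


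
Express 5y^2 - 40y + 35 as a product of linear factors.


Roots satisfy r1 + r2 = -b/a = 8 and r1*r2 = c/a = 7.
So r1 = 7, r2 = 1.
5y^2 - 40y + 35 = 5(y - r1)(y - r2) = 5(y - 7)(y - 1)


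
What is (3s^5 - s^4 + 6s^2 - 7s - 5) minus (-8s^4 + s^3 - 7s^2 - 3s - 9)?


Distribute the minus sign:
  (3s^5 - s^4 + 6s^2 - 7s - 5)
- (-8s^4 + s^3 - 7s^2 - 3s - 9)
Negate second polynomial: 8s^4 - s^3 + 7s^2 + 3s + 9
Add: 3s^5 + 7s^4 - s^3 + 13s^2 - 4s + 4


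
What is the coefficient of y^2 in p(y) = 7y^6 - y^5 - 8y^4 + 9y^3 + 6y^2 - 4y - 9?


Read off the coefficient of y^2: 6


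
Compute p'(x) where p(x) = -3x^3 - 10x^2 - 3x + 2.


Apply the power rule term by term:
  d/dx(-3x^3) = -9x^2
  d/dx(-10x^2) = -20x
  d/dx(-3x) = -3
  d/dx(2) = 0
p'(x) = -9x^2 - 20x - 3


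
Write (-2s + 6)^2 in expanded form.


Expand (-2s + 6)^2 by repeated multiplication:
= 4s^2 - 24s + 36


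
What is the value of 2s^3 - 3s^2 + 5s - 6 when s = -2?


Using direct substitution:
  2 * (-2)^3 = -16
  -3 * (-2)^2 = -12
  5 * (-2)^1 = -10
  constant: -6
Sum = -16 - 12 - 10 - 6 = -44


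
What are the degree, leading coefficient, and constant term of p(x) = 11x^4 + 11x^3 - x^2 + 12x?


Highest power of x is 4, with coefficient 11. Constant term is 0.
Degree = 4, leading coefficient = 11, constant term = 0
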